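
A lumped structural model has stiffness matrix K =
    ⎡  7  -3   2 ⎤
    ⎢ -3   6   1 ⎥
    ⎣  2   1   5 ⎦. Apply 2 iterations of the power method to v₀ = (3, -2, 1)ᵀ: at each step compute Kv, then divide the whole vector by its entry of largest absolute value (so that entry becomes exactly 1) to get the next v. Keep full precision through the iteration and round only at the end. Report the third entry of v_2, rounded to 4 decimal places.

Kv0 = (29.00000, -20.00000, 9.00000); divide by 29.00000 → v1 = (1.00000, -0.68966, 0.31034)
Kv1 = (9.68966, -6.82759, 2.86207); divide by 9.68966 → v2 = (1.00000, -0.70463, 0.29537)
Requested entry of v2: 83/281 = 0.2954

0.2954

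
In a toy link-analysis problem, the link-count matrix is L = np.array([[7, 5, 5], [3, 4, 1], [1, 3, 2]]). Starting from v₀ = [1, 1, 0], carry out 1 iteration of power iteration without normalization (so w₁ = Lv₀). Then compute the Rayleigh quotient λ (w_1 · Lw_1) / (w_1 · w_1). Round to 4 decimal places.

w1 = Lv₀ = (7·1 + 5·1 + 5·0; 3·1 + 4·1 + 1·0; 1·1 + 3·1 + 2·0) = (12, 7, 4)
Lw1 = (139, 68, 41)
w1·Lw1 = 12·139 + 7·68 + 4·41 = 2308; w1·w1 = 12·12 + 7·7 + 4·4 = 209
λ ≈ 2308/209 = 11.0431

11.0431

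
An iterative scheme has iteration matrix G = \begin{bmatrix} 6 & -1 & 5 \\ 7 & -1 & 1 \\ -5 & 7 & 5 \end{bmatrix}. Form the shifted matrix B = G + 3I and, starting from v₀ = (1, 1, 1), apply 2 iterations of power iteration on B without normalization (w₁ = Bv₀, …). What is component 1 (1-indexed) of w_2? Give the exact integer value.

B = G + 3I has rows (9, -1, 5); (7, 2, 1); (-5, 7, 8)
w1 = Bv₀ = (9·1 + (-1)·1 + 5·1; 7·1 + 2·1 + 1·1; (-5)·1 + 7·1 + 8·1) = (13, 10, 10)
w2 = Bw1 = (9·13 + (-1)·10 + 5·10; 7·13 + 2·10 + 1·10; (-5)·13 + 7·10 + 8·10) = (157, 121, 85)
Requested component of w2: 157

157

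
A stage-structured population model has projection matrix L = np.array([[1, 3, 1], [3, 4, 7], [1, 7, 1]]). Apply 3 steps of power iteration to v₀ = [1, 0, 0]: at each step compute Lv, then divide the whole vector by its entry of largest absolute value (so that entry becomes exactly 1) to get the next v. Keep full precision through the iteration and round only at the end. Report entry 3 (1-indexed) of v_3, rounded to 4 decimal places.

Lv0 = (1.00000, 3.00000, 1.00000); divide by 3.00000 → v1 = (0.33333, 1.00000, 0.33333)
Lv1 = (3.66667, 7.33333, 7.66667); divide by 7.66667 → v2 = (0.47826, 0.95652, 1.00000)
Lv2 = (4.34783, 12.26087, 8.17391); divide by 12.26087 → v3 = (0.35461, 1.00000, 0.66667)
Requested entry of v3: 188/282 = 0.6667

0.6667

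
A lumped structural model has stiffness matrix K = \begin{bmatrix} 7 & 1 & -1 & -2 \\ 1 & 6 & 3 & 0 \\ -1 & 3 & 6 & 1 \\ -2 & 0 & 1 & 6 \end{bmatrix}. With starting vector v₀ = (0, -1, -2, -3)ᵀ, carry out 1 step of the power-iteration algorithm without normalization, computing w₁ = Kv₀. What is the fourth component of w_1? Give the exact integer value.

w1 = Kv₀ = (7, -12, -18, -20)
The requested component of w1 is -20.

-20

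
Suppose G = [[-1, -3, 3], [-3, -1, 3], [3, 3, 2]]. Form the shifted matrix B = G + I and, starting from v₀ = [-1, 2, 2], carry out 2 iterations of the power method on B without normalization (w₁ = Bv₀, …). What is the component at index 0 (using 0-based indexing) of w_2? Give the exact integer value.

B = G + I has rows (0, -3, 3); (-3, 0, 3); (3, 3, 3)
w1 = Bv₀ = (0·(-1) + (-3)·2 + 3·2; (-3)·(-1) + 0·2 + 3·2; 3·(-1) + 3·2 + 3·2) = (0, 9, 9)
w2 = Bw1 = (0·0 + (-3)·9 + 3·9; (-3)·0 + 0·9 + 3·9; 3·0 + 3·9 + 3·9) = (0, 27, 54)
Requested component of w2: 0

0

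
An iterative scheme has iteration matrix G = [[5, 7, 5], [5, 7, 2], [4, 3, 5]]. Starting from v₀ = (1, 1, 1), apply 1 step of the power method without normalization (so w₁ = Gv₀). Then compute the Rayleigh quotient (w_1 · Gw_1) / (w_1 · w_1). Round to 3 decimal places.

λ ≈ 14.418

w1 = Gv₀ = (17, 14, 12)
Gw1 = (243, 207, 170)
w1·Gw1 = 17·243 + 14·207 + 12·170 = 9069; w1·w1 = 17·17 + 14·14 + 12·12 = 629
λ ≈ 9069/629 = 14.418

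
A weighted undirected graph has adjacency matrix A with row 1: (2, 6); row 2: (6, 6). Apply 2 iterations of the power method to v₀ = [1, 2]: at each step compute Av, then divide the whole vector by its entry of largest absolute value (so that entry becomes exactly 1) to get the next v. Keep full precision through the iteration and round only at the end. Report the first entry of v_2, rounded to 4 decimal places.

0.7083

Av0 = (14.00000, 18.00000); divide by 18.00000 → v1 = (0.77778, 1.00000)
Av1 = (7.55556, 10.66667); divide by 10.66667 → v2 = (0.70833, 1.00000)
Requested entry of v2: 136/192 = 0.7083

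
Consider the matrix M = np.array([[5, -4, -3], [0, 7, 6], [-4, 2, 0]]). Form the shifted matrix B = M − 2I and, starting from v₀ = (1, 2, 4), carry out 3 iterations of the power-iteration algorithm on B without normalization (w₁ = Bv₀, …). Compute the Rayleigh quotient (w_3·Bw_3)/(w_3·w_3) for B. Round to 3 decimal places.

μ ≈ 8.243

B = M − 2I has rows (3, -4, -3); (0, 5, 6); (-4, 2, -2)
w1 = Bv₀ = (-17, 34, -8)
w2 = Bw1 = (-163, 122, 152)
w3 = Bw2 = (-1433, 1522, 592)
Bw3 = (-12163, 11162, 7592)
w3·Bw3 = 38912607; w3·w3 = 4720437; μ ≈ 38912607/4720437 = 8.243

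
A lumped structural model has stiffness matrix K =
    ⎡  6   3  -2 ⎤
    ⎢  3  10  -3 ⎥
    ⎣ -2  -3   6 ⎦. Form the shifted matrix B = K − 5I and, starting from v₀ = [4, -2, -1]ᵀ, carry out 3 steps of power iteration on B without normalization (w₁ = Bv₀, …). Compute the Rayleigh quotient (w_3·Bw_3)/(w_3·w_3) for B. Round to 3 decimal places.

8.359

B = K − 5I has rows (1, 3, -2); (3, 5, -3); (-2, -3, 1)
w1 = Bv₀ = (0, 5, -3)
w2 = Bw1 = (21, 34, -18)
w3 = Bw2 = (159, 287, -162)
Bw3 = (1344, 2398, -1341)
w3·Bw3 = 1119164; w3·w3 = 133894; μ ≈ 1119164/133894 = 8.359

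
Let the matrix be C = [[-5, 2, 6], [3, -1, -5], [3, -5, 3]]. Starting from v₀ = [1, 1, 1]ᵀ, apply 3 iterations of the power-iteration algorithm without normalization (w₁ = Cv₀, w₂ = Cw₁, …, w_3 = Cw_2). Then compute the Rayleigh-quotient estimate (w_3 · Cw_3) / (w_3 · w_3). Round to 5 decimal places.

λ ≈ -5.92550

w1 = Cv₀ = ((-5)·1 + 2·1 + 6·1; 3·1 + (-1)·1 + (-5)·1; 3·1 + (-5)·1 + 3·1) = (3, -3, 1)
w2 = Cw1 = ((-5)·3 + 2·(-3) + 6·1; 3·3 + (-1)·(-3) + (-5)·1; 3·3 + (-5)·(-3) + 3·1) = (-15, 7, 27)
w3 = Cw2 = (251, -187, 1)
Cw3 = (-1623, 935, 1691)
w3·Cw3 = 251·(-1623) + (-187)·935 + 1·1691 = -580527; w3·w3 = 251·251 + (-187)·(-187) + 1·1 = 97971
λ ≈ -580527/97971 = -5.92550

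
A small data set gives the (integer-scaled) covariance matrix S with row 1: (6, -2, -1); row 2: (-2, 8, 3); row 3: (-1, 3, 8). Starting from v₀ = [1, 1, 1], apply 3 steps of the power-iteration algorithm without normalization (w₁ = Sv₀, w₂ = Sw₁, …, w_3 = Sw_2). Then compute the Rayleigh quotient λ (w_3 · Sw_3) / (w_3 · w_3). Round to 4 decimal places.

11.6637

w1 = Sv₀ = (6·1 + (-2)·1 + (-1)·1; (-2)·1 + 8·1 + 3·1; (-1)·1 + 3·1 + 8·1) = (3, 9, 10)
w2 = Sw1 = (6·3 + (-2)·9 + (-1)·10; (-2)·3 + 8·9 + 3·10; (-1)·3 + 3·9 + 8·10) = (-10, 96, 104)
w3 = Sw2 = (-356, 1100, 1130)
Sw3 = (-5466, 12902, 12696)
w3·Sw3 = (-356)·(-5466) + 1100·12902 + 1130·12696 = 30484576; w3·w3 = (-356)·(-356) + 1100·1100 + 1130·1130 = 2613636
λ ≈ 30484576/2613636 = 11.6637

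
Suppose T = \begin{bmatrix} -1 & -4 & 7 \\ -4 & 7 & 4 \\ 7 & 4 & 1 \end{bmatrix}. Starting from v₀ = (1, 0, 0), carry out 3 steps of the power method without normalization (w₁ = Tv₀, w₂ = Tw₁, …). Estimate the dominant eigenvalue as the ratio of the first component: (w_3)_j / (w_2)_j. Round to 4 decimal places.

λ ≈ -2.9394

w1 = Tv₀ = ((-1)·1 + (-4)·0 + 7·0; (-4)·1 + 7·0 + 4·0; 7·1 + 4·0 + 1·0) = (-1, -4, 7)
w2 = Tw1 = ((-1)·(-1) + (-4)·(-4) + 7·7; (-4)·(-1) + 7·(-4) + 4·7; 7·(-1) + 4·(-4) + 1·7) = (66, 4, -16)
w3 = Tw2 = (-194, -300, 462)
Ratio at component: -194 / 66 = -2.9394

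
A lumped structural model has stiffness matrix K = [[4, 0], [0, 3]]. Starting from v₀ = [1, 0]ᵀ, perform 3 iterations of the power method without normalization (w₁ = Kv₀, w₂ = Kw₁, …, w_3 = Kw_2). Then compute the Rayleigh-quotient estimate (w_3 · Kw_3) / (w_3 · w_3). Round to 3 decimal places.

w1 = Kv₀ = (4, 0)
w2 = Kw1 = (16, 0)
w3 = Kw2 = (64, 0)
Kw3 = (256, 0)
w3·Kw3 = 64·256 + 0·0 = 16384; w3·w3 = 64·64 + 0·0 = 4096
λ ≈ 16384/4096 = 4.000

λ ≈ 4.000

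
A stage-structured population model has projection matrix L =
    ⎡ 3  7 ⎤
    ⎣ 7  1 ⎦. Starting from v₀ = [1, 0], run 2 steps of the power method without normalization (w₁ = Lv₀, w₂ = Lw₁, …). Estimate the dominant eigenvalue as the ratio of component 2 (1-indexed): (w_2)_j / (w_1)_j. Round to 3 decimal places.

4.000

w1 = Lv₀ = (3, 7)
w2 = Lw1 = (58, 28)
Ratio at component: 28 / 7 = 4.000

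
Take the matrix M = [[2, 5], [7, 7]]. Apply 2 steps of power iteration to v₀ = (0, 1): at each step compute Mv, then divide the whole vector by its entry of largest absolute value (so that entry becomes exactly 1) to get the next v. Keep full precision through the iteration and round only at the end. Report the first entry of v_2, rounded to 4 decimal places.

0.5357

Mv0 = (5.00000, 7.00000); divide by 7.00000 → v1 = (0.71429, 1.00000)
Mv1 = (6.42857, 12.00000); divide by 12.00000 → v2 = (0.53571, 1.00000)
Requested entry of v2: 45/84 = 0.5357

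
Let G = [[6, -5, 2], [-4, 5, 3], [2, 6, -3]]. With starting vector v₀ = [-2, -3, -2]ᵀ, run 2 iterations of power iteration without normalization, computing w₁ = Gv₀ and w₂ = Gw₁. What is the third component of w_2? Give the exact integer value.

w1 = Gv₀ = (-1, -13, -16)
w2 = Gw1 = (27, -109, -32)
The requested component of w2 is -32.

-32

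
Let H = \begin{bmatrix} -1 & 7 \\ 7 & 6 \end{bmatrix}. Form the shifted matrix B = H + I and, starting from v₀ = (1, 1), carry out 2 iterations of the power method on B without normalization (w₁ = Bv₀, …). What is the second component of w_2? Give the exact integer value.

B = H + I has rows (0, 7); (7, 7)
w1 = Bv₀ = (0·1 + 7·1; 7·1 + 7·1) = (7, 14)
w2 = Bw1 = (0·7 + 7·14; 7·7 + 7·14) = (98, 147)
Requested component of w2: 147

147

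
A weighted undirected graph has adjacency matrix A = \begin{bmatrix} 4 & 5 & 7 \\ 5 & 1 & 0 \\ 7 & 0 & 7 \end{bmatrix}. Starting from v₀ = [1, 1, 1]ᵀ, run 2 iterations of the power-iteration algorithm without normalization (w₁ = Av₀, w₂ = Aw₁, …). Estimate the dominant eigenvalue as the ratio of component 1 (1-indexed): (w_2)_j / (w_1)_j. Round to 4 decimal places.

12.0000

w1 = Av₀ = (16, 6, 14)
w2 = Aw1 = (192, 86, 210)
Ratio at component: 192 / 16 = 12.0000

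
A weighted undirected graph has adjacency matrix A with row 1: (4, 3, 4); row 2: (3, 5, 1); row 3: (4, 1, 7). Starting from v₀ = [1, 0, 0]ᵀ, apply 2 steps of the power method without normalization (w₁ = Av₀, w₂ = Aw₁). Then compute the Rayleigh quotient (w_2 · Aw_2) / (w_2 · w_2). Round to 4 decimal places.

w1 = Av₀ = (4, 3, 4)
w2 = Aw1 = (41, 31, 47)
Aw2 = (445, 325, 524)
w2·Aw2 = 41·445 + 31·325 + 47·524 = 52948; w2·w2 = 41·41 + 31·31 + 47·47 = 4851
λ ≈ 52948/4851 = 10.9149

λ ≈ 10.9149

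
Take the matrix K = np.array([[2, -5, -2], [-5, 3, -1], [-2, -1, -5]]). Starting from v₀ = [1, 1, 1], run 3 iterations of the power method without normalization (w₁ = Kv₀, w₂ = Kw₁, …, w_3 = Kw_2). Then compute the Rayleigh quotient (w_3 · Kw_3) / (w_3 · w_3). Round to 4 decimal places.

-6.0783

w1 = Kv₀ = (-5, -3, -8)
w2 = Kw1 = (21, 24, 53)
w3 = Kw2 = (-184, -86, -331)
Kw3 = (724, 993, 2109)
w3·Kw3 = (-184)·724 + (-86)·993 + (-331)·2109 = -916693; w3·w3 = (-184)·(-184) + (-86)·(-86) + (-331)·(-331) = 150813
λ ≈ -916693/150813 = -6.0783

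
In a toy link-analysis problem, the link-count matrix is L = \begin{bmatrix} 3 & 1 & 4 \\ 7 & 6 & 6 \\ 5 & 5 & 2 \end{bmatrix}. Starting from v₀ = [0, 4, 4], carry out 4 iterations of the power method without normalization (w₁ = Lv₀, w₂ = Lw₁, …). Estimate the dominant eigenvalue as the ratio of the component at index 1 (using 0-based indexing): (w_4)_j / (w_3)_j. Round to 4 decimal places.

w1 = Lv₀ = (20, 48, 28)
w2 = Lw1 = (220, 596, 396)
w3 = Lw2 = (2840, 7492, 4872)
w4 = Lw3 = (35500, 94064, 61404)
Ratio at component: 94064 / 7492 = 12.5553

12.5553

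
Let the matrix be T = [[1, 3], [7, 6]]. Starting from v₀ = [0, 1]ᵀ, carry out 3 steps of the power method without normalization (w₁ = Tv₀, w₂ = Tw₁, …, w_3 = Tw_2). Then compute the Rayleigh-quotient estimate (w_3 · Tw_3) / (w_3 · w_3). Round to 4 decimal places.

w1 = Tv₀ = (1·0 + 3·1; 7·0 + 6·1) = (3, 6)
w2 = Tw1 = (1·3 + 3·6; 7·3 + 6·6) = (21, 57)
w3 = Tw2 = (192, 489)
Tw3 = (1659, 4278)
w3·Tw3 = 192·1659 + 489·4278 = 2410470; w3·w3 = 192·192 + 489·489 = 275985
λ ≈ 2410470/275985 = 8.7341

8.7341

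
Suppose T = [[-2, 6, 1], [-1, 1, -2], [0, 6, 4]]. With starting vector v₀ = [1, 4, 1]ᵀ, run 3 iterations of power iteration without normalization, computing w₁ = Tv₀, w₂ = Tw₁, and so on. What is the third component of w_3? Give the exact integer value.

4

w1 = Tv₀ = (23, 1, 28)
w2 = Tw1 = (-12, -78, 118)
w3 = Tw2 = (-326, -302, 4)
The requested component of w3 is 4.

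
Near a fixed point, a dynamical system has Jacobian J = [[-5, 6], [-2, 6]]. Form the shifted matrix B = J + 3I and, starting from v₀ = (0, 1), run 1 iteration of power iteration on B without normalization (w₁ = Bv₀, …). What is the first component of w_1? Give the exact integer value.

6

B = J + 3I has rows (-2, 6); (-2, 9)
w1 = Bv₀ = ((-2)·0 + 6·1; (-2)·0 + 9·1) = (6, 9)
Requested component of w1: 6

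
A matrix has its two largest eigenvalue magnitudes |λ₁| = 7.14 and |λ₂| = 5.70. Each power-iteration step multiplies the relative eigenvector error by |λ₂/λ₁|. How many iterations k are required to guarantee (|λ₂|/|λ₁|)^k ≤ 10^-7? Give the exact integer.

|λ₂/λ₁| = 5.70/7.14 = 0.79832
Need k ≥ ln(10^-7) / ln(0.79832) = -16.1181 / -0.2252 ≈ 71.558
Smallest integer k satisfying the bound: 72

72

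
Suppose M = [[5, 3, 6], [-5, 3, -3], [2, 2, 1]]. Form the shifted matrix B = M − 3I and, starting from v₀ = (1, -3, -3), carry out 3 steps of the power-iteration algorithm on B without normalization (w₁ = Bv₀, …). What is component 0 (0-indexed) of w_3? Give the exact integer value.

B = M − 3I has rows (2, 3, 6); (-5, 0, -3); (2, 2, -2)
w1 = Bv₀ = (-25, 4, 2)
w2 = Bw1 = (-26, 119, -46)
w3 = Bw2 = (29, 268, 278)
Requested component of w3: 29

29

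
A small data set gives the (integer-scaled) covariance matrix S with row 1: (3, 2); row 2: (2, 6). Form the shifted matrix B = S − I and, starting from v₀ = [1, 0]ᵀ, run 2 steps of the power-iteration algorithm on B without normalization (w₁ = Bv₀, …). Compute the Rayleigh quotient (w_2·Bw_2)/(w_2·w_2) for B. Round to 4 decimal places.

B = S − I has rows (2, 2); (2, 5)
w1 = Bv₀ = (2·1 + 2·0; 2·1 + 5·0) = (2, 2)
w2 = Bw1 = (2·2 + 2·2; 2·2 + 5·2) = (8, 14)
Bw2 = (44, 86)
w2·Bw2 = 1556; w2·w2 = 260; μ ≈ 1556/260 = 5.9846

5.9846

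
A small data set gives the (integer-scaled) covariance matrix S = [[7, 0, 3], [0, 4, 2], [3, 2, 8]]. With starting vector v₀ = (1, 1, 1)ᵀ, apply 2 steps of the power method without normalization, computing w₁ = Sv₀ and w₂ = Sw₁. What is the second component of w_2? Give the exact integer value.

50

w1 = Sv₀ = (7·1 + 0·1 + 3·1; 0·1 + 4·1 + 2·1; 3·1 + 2·1 + 8·1) = (10, 6, 13)
w2 = Sw1 = (7·10 + 0·6 + 3·13; 0·10 + 4·6 + 2·13; 3·10 + 2·6 + 8·13) = (109, 50, 146)
The requested component of w2 is 50.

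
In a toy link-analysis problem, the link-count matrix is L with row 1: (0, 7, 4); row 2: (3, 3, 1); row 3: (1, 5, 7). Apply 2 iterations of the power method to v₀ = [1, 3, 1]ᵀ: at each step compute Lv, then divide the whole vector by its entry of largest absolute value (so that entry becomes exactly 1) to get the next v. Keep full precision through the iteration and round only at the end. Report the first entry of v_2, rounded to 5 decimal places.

0.72908

Lv0 = (25.000000, 13.000000, 23.000000); divide by 25.000000 → v1 = (1.000000, 0.520000, 0.920000)
Lv1 = (7.320000, 5.480000, 10.040000); divide by 10.040000 → v2 = (0.729084, 0.545817, 1.000000)
Requested entry of v2: 183/251 = 0.72908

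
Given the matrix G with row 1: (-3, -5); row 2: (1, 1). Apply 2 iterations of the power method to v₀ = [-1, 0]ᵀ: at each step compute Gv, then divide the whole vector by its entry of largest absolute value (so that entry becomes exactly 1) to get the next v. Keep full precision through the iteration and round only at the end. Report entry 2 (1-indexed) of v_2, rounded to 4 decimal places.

Gv0 = (3.00000, -1.00000); divide by 3.00000 → v1 = (1.00000, -0.33333)
Gv1 = (-1.33333, 0.66667); divide by -1.33333 → v2 = (1.00000, -0.50000)
Requested entry of v2: 2/-4 = -0.5000

-0.5000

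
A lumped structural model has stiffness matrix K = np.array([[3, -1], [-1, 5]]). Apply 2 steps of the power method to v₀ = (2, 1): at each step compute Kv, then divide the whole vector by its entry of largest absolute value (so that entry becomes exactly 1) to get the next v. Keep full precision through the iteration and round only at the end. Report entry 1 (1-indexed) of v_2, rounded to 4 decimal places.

1.0000

Kv0 = (5.00000, 3.00000); divide by 5.00000 → v1 = (1.00000, 0.60000)
Kv1 = (2.40000, 2.00000); divide by 2.40000 → v2 = (1.00000, 0.83333)
Requested entry of v2: 12/12 = 1.0000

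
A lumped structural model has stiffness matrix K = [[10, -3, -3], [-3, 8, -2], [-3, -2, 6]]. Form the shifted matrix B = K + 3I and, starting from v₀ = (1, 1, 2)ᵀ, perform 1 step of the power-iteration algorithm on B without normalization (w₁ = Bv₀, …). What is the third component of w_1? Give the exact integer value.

B = K + 3I has rows (13, -3, -3); (-3, 11, -2); (-3, -2, 9)
w1 = Bv₀ = (13·1 + (-3)·1 + (-3)·2; (-3)·1 + 11·1 + (-2)·2; (-3)·1 + (-2)·1 + 9·2) = (4, 4, 13)
Requested component of w1: 13

13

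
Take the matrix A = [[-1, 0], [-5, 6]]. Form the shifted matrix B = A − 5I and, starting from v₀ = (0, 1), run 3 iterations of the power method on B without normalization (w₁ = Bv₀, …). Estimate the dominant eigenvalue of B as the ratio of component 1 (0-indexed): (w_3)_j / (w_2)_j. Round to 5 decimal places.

B = A − 5I has rows (-6, 0); (-5, 1)
w1 = Bv₀ = (0, 1)
w2 = Bw1 = (0, 1)
w3 = Bw2 = (0, 1)
Ratio: 1/1 = 1.00000

1.00000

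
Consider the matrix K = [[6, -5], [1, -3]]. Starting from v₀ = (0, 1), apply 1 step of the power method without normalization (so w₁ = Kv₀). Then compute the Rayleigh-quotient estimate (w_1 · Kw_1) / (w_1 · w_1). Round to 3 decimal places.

1.853

w1 = Kv₀ = (6·0 + (-5)·1; 1·0 + (-3)·1) = (-5, -3)
Kw1 = (-15, 4)
w1·Kw1 = (-5)·(-15) + (-3)·4 = 63; w1·w1 = (-5)·(-5) + (-3)·(-3) = 34
λ ≈ 63/34 = 1.853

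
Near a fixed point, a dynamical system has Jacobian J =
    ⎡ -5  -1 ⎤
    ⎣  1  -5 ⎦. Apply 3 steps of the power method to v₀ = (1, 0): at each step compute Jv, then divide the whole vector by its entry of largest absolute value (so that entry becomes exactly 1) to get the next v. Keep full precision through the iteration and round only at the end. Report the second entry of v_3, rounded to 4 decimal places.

-0.6727

Jv0 = (-5.00000, 1.00000); divide by -5.00000 → v1 = (1.00000, -0.20000)
Jv1 = (-4.80000, 2.00000); divide by -4.80000 → v2 = (1.00000, -0.41667)
Jv2 = (-4.58333, 3.08333); divide by -4.58333 → v3 = (1.00000, -0.67273)
Requested entry of v3: 74/-110 = -0.6727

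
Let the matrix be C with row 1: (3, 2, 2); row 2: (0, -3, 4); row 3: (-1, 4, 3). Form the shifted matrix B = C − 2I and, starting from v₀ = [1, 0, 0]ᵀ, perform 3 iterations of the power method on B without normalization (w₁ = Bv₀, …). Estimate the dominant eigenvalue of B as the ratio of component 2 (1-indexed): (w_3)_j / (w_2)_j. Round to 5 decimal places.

B = C − 2I has rows (1, 2, 2); (0, -5, 4); (-1, 4, 1)
w1 = Bv₀ = (1·1 + 2·0 + 2·0; 0·1 + (-5)·0 + 4·0; (-1)·1 + 4·0 + 1·0) = (1, 0, -1)
w2 = Bw1 = (1·1 + 2·0 + 2·(-1); 0·1 + (-5)·0 + 4·(-1); (-1)·1 + 4·0 + 1·(-1)) = (-1, -4, -2)
w3 = Bw2 = (-13, 12, -17)
Ratio: 12/-4 = -3.00000

-3.00000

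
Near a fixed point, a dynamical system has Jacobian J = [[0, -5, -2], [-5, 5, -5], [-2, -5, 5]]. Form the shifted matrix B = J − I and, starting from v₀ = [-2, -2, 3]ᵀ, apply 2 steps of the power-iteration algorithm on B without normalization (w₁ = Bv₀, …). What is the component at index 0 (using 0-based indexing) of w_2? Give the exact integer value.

B = J − I has rows (-1, -5, -2); (-5, 4, -5); (-2, -5, 4)
w1 = Bv₀ = ((-1)·(-2) + (-5)·(-2) + (-2)·3; (-5)·(-2) + 4·(-2) + (-5)·3; (-2)·(-2) + (-5)·(-2) + 4·3) = (6, -13, 26)
w2 = Bw1 = ((-1)·6 + (-5)·(-13) + (-2)·26; (-5)·6 + 4·(-13) + (-5)·26; (-2)·6 + (-5)·(-13) + 4·26) = (7, -212, 157)
Requested component of w2: 7

7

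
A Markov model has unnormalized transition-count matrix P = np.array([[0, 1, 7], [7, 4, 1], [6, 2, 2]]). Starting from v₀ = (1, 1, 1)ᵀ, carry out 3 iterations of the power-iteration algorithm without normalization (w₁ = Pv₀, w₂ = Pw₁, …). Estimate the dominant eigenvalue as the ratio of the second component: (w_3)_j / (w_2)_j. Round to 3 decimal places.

λ ≈ 9.842

w1 = Pv₀ = (8, 12, 10)
w2 = Pw1 = (82, 114, 92)
w3 = Pw2 = (758, 1122, 904)
Ratio at component: 1122 / 114 = 9.842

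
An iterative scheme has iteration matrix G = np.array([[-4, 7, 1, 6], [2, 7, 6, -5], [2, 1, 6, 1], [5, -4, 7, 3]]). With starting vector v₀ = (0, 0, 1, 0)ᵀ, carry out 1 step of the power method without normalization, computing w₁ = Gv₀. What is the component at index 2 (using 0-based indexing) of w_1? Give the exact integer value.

w1 = Gv₀ = ((-4)·0 + 7·0 + 1·1 + 6·0; 2·0 + 7·0 + 6·1 + (-5)·0; 2·0 + 1·0 + 6·1 + 1·0; 5·0 + (-4)·0 + 7·1 + 3·0) = (1, 6, 6, 7)
The requested component of w1 is 6.

6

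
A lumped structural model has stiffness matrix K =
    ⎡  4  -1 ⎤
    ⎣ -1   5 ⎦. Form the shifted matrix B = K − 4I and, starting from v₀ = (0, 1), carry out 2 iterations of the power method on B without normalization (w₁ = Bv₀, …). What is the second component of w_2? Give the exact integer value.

2

B = K − 4I has rows (0, -1); (-1, 1)
w1 = Bv₀ = (-1, 1)
w2 = Bw1 = (-1, 2)
Requested component of w2: 2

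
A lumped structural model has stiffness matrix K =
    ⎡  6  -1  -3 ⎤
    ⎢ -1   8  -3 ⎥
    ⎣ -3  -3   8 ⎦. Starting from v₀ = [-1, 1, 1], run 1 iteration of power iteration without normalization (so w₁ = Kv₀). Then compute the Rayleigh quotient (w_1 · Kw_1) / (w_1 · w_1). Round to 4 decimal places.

w1 = Kv₀ = (6·(-1) + (-1)·1 + (-3)·1; (-1)·(-1) + 8·1 + (-3)·1; (-3)·(-1) + (-3)·1 + 8·1) = (-10, 6, 8)
Kw1 = (-90, 34, 76)
w1·Kw1 = (-10)·(-90) + 6·34 + 8·76 = 1712; w1·w1 = (-10)·(-10) + 6·6 + 8·8 = 200
λ ≈ 1712/200 = 8.5600

λ ≈ 8.5600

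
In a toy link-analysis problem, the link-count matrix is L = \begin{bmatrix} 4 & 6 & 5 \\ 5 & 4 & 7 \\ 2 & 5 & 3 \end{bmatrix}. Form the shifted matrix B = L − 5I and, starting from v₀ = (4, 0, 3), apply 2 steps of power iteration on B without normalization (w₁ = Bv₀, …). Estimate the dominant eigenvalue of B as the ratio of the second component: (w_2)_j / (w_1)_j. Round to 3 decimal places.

B = L − 5I has rows (-1, 6, 5); (5, -1, 7); (2, 5, -2)
w1 = Bv₀ = (11, 41, 2)
w2 = Bw1 = (245, 28, 223)
Ratio: 28/41 = 0.683

μ ≈ 0.683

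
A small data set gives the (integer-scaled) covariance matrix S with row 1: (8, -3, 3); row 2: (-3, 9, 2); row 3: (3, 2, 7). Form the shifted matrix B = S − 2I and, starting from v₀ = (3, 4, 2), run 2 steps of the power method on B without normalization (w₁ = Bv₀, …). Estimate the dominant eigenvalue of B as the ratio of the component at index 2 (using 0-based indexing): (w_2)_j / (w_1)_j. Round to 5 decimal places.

8.03704

B = S − 2I has rows (6, -3, 3); (-3, 7, 2); (3, 2, 5)
w1 = Bv₀ = (6·3 + (-3)·4 + 3·2; (-3)·3 + 7·4 + 2·2; 3·3 + 2·4 + 5·2) = (12, 23, 27)
w2 = Bw1 = (6·12 + (-3)·23 + 3·27; (-3)·12 + 7·23 + 2·27; 3·12 + 2·23 + 5·27) = (84, 179, 217)
Ratio: 217/27 = 8.03704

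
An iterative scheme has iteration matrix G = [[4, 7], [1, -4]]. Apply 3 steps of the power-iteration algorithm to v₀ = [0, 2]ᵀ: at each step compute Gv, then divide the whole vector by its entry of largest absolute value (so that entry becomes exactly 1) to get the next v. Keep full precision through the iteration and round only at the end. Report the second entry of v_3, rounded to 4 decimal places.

-0.5714

Gv0 = (14.00000, -8.00000); divide by 14.00000 → v1 = (1.00000, -0.57143)
Gv1 = (0.00000, 3.28571); divide by 3.28571 → v2 = (0.00000, 1.00000)
Gv2 = (7.00000, -4.00000); divide by 7.00000 → v3 = (1.00000, -0.57143)
Requested entry of v3: -184/322 = -0.5714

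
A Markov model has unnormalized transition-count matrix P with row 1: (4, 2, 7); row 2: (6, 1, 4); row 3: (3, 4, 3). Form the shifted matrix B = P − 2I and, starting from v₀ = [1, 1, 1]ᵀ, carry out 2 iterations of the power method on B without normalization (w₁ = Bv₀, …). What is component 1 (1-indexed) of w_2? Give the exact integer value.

B = P − 2I has rows (2, 2, 7); (6, -1, 4); (3, 4, 1)
w1 = Bv₀ = (11, 9, 8)
w2 = Bw1 = (96, 89, 77)
Requested component of w2: 96

96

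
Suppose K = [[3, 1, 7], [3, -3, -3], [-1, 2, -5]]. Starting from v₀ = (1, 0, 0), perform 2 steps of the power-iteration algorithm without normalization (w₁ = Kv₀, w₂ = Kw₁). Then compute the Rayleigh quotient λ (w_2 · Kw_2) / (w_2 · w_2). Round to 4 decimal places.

0.0408

w1 = Kv₀ = (3·1 + 1·0 + 7·0; 3·1 + (-3)·0 + (-3)·0; (-1)·1 + 2·0 + (-5)·0) = (3, 3, -1)
w2 = Kw1 = (3·3 + 1·3 + 7·(-1); 3·3 + (-3)·3 + (-3)·(-1); (-1)·3 + 2·3 + (-5)·(-1)) = (5, 3, 8)
Kw2 = (74, -18, -39)
w2·Kw2 = 5·74 + 3·(-18) + 8·(-39) = 4; w2·w2 = 5·5 + 3·3 + 8·8 = 98
λ ≈ 4/98 = 0.0408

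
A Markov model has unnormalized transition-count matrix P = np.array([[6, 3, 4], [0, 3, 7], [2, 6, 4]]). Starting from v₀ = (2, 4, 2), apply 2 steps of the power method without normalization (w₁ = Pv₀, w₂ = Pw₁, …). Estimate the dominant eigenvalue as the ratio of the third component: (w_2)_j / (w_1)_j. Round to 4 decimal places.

w1 = Pv₀ = (32, 26, 36)
w2 = Pw1 = (414, 330, 364)
Ratio at component: 364 / 36 = 10.1111

10.1111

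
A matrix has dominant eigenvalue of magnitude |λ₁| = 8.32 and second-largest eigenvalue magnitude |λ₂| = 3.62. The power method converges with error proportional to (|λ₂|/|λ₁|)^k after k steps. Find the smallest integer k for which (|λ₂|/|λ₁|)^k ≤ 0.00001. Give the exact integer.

14

|λ₂/λ₁| = 3.62/8.32 = 0.43510
Need k ≥ ln(0.00001) / ln(0.43510) = -11.5129 / -0.8322 ≈ 13.835
Smallest integer k satisfying the bound: 14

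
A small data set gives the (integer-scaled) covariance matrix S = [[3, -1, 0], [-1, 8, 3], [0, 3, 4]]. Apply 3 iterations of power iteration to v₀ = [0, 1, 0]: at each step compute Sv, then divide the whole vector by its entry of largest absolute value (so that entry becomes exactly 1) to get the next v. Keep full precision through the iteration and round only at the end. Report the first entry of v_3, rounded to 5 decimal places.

-0.15049

Sv0 = (-1.000000, 8.000000, 3.000000); divide by 8.000000 → v1 = (-0.125000, 1.000000, 0.375000)
Sv1 = (-1.375000, 9.250000, 4.500000); divide by 9.250000 → v2 = (-0.148649, 1.000000, 0.486486)
Sv2 = (-1.445946, 9.608108, 4.945946); divide by 9.608108 → v3 = (-0.150492, 1.000000, 0.514768)
Requested entry of v3: -107/711 = -0.15049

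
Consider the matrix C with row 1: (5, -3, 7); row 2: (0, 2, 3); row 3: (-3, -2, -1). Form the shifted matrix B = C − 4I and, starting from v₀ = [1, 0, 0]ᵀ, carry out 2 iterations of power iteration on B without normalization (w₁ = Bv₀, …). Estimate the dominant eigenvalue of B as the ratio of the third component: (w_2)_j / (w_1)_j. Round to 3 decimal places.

B = C − 4I has rows (1, -3, 7); (0, -2, 3); (-3, -2, -5)
w1 = Bv₀ = (1·1 + (-3)·0 + 7·0; 0·1 + (-2)·0 + 3·0; (-3)·1 + (-2)·0 + (-5)·0) = (1, 0, -3)
w2 = Bw1 = (1·1 + (-3)·0 + 7·(-3); 0·1 + (-2)·0 + 3·(-3); (-3)·1 + (-2)·0 + (-5)·(-3)) = (-20, -9, 12)
Ratio: 12/-3 = -4.000

μ ≈ -4.000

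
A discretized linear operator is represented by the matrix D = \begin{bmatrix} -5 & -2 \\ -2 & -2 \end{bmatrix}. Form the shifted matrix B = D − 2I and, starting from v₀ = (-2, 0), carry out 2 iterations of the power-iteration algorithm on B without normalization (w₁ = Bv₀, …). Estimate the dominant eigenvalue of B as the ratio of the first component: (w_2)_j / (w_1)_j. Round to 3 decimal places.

B = D − 2I has rows (-7, -2); (-2, -4)
w1 = Bv₀ = (14, 4)
w2 = Bw1 = (-106, -44)
Ratio: -106/14 = -7.571

μ ≈ -7.571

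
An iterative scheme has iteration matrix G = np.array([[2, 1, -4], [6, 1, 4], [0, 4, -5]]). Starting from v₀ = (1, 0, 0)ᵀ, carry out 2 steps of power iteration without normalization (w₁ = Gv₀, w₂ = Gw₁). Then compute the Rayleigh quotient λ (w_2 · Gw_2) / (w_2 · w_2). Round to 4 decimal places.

1.4000

w1 = Gv₀ = (2·1 + 1·0 + (-4)·0; 6·1 + 1·0 + 4·0; 0·1 + 4·0 + (-5)·0) = (2, 6, 0)
w2 = Gw1 = (2·2 + 1·6 + (-4)·0; 6·2 + 1·6 + 4·0; 0·2 + 4·6 + (-5)·0) = (10, 18, 24)
Gw2 = (-58, 174, -48)
w2·Gw2 = 10·(-58) + 18·174 + 24·(-48) = 1400; w2·w2 = 10·10 + 18·18 + 24·24 = 1000
λ ≈ 1400/1000 = 1.4000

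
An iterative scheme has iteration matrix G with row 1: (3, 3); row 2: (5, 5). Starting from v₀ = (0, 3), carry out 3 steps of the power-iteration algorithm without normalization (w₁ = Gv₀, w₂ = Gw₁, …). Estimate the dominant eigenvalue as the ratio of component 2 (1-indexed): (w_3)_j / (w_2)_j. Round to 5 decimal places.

8.00000

w1 = Gv₀ = (9, 15)
w2 = Gw1 = (72, 120)
w3 = Gw2 = (576, 960)
Ratio at component: 960 / 120 = 8.00000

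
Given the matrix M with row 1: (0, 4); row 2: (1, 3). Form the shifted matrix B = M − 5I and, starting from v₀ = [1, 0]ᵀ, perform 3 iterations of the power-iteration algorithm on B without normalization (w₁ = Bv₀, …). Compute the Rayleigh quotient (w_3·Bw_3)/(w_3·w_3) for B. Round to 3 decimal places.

B = M − 5I has rows (-5, 4); (1, -2)
w1 = Bv₀ = ((-5)·1 + 4·0; 1·1 + (-2)·0) = (-5, 1)
w2 = Bw1 = ((-5)·(-5) + 4·1; 1·(-5) + (-2)·1) = (29, -7)
w3 = Bw2 = (-173, 43)
Bw3 = (1037, -259)
w3·Bw3 = -190538; w3·w3 = 31778; μ ≈ -190538/31778 = -5.996

μ ≈ -5.996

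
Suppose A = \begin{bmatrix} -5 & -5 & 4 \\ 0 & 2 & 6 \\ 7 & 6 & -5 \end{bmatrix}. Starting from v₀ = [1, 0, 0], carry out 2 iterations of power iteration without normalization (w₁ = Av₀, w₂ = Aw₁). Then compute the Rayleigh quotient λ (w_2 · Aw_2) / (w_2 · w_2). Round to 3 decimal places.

w1 = Av₀ = ((-5)·1 + (-5)·0 + 4·0; 0·1 + 2·0 + 6·0; 7·1 + 6·0 + (-5)·0) = (-5, 0, 7)
w2 = Aw1 = ((-5)·(-5) + (-5)·0 + 4·7; 0·(-5) + 2·0 + 6·7; 7·(-5) + 6·0 + (-5)·7) = (53, 42, -70)
Aw2 = (-755, -336, 973)
w2·Aw2 = 53·(-755) + 42·(-336) + (-70)·973 = -122237; w2·w2 = 53·53 + 42·42 + (-70)·(-70) = 9473
λ ≈ -122237/9473 = -12.904

-12.904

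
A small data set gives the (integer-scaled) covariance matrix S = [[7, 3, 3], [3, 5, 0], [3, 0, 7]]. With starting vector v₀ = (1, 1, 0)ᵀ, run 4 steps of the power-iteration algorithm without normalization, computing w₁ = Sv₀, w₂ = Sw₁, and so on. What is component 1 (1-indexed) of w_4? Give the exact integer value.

11563

w1 = Sv₀ = (7·1 + 3·1 + 3·0; 3·1 + 5·1 + 0·0; 3·1 + 0·1 + 7·0) = (10, 8, 3)
w2 = Sw1 = (7·10 + 3·8 + 3·3; 3·10 + 5·8 + 0·3; 3·10 + 0·8 + 7·3) = (103, 70, 51)
w3 = Sw2 = (1084, 659, 666)
w4 = Sw3 = (11563, 6547, 7914)
The requested component of w4 is 11563.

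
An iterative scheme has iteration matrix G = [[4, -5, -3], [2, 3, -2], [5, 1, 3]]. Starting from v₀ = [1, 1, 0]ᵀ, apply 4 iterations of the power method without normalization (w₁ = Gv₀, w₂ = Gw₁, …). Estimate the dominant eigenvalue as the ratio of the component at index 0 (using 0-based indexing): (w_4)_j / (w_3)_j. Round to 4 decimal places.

λ ≈ -0.7571

w1 = Gv₀ = (4·1 + (-5)·1 + (-3)·0; 2·1 + 3·1 + (-2)·0; 5·1 + 1·1 + 3·0) = (-1, 5, 6)
w2 = Gw1 = (4·(-1) + (-5)·5 + (-3)·6; 2·(-1) + 3·5 + (-2)·6; 5·(-1) + 1·5 + 3·6) = (-47, 1, 18)
w3 = Gw2 = (-247, -127, -180)
w4 = Gw3 = (187, -515, -1902)
Ratio at component: 187 / -247 = -0.7571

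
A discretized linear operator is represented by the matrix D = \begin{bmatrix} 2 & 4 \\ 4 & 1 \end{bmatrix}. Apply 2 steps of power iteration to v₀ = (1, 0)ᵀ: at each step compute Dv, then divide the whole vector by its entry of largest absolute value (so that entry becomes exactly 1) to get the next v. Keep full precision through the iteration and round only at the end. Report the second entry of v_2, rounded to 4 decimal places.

Dv0 = (2.00000, 4.00000); divide by 4.00000 → v1 = (0.50000, 1.00000)
Dv1 = (5.00000, 3.00000); divide by 5.00000 → v2 = (1.00000, 0.60000)
Requested entry of v2: 12/20 = 0.6000

0.6000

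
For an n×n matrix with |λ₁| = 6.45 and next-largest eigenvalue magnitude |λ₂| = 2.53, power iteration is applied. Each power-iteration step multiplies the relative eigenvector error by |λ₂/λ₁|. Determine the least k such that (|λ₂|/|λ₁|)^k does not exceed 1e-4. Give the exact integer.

10

|λ₂/λ₁| = 2.53/6.45 = 0.39225
Need k ≥ ln(1e-4) / ln(0.39225) = -9.2103 / -0.9359 ≈ 9.842
Smallest integer k satisfying the bound: 10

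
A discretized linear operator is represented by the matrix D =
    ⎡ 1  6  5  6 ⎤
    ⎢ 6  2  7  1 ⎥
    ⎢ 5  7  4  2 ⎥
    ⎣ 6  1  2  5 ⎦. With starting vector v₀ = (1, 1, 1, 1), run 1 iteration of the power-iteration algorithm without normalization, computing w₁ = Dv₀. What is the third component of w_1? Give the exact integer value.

w1 = Dv₀ = (1·1 + 6·1 + 5·1 + 6·1; 6·1 + 2·1 + 7·1 + 1·1; 5·1 + 7·1 + 4·1 + 2·1; 6·1 + 1·1 + 2·1 + 5·1) = (18, 16, 18, 14)
The requested component of w1 is 18.

18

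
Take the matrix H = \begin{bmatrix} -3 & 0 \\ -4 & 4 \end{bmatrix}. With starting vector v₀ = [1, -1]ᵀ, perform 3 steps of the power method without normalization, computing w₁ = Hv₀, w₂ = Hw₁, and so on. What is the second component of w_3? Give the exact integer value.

-116

w1 = Hv₀ = ((-3)·1 + 0·(-1); (-4)·1 + 4·(-1)) = (-3, -8)
w2 = Hw1 = ((-3)·(-3) + 0·(-8); (-4)·(-3) + 4·(-8)) = (9, -20)
w3 = Hw2 = (-27, -116)
The requested component of w3 is -116.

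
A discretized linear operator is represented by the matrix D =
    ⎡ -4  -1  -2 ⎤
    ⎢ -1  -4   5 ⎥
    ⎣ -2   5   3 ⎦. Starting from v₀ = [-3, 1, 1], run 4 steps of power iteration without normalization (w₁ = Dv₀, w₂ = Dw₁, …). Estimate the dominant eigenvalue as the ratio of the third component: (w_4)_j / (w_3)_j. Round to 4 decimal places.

3.5314

w1 = Dv₀ = ((-4)·(-3) + (-1)·1 + (-2)·1; (-1)·(-3) + (-4)·1 + 5·1; (-2)·(-3) + 5·1 + 3·1) = (9, 4, 14)
w2 = Dw1 = ((-4)·9 + (-1)·4 + (-2)·14; (-1)·9 + (-4)·4 + 5·14; (-2)·9 + 5·4 + 3·14) = (-68, 45, 44)
w3 = Dw2 = (139, 108, 493)
w4 = Dw3 = (-1650, 1894, 1741)
Ratio at component: 1741 / 493 = 3.5314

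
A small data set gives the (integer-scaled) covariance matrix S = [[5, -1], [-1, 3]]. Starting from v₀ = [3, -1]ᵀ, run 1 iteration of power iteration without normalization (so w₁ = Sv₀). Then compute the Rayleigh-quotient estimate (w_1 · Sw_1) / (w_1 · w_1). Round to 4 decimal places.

λ ≈ 5.4110

w1 = Sv₀ = (16, -6)
Sw1 = (86, -34)
w1·Sw1 = 16·86 + (-6)·(-34) = 1580; w1·w1 = 16·16 + (-6)·(-6) = 292
λ ≈ 1580/292 = 5.4110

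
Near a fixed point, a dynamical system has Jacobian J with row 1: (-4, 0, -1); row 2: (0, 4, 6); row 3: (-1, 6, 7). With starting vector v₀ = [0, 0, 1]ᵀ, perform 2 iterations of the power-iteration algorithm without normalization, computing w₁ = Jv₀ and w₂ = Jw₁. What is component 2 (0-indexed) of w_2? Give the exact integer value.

w1 = Jv₀ = ((-4)·0 + 0·0 + (-1)·1; 0·0 + 4·0 + 6·1; (-1)·0 + 6·0 + 7·1) = (-1, 6, 7)
w2 = Jw1 = ((-4)·(-1) + 0·6 + (-1)·7; 0·(-1) + 4·6 + 6·7; (-1)·(-1) + 6·6 + 7·7) = (-3, 66, 86)
The requested component of w2 is 86.

86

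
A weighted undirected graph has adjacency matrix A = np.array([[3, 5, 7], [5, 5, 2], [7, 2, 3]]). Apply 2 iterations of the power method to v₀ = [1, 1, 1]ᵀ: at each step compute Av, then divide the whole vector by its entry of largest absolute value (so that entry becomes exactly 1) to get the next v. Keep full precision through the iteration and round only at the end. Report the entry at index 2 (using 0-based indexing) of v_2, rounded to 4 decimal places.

Av0 = (15.00000, 12.00000, 12.00000); divide by 15.00000 → v1 = (1.00000, 0.80000, 0.80000)
Av1 = (12.60000, 10.60000, 11.00000); divide by 12.60000 → v2 = (1.00000, 0.84127, 0.87302)
Requested entry of v2: 165/189 = 0.8730

0.8730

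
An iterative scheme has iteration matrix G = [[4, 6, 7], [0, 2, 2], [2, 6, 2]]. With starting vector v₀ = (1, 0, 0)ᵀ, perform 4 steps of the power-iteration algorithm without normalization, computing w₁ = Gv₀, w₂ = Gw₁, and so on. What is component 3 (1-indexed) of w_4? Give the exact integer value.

w1 = Gv₀ = (4, 0, 2)
w2 = Gw1 = (30, 4, 12)
w3 = Gw2 = (228, 32, 108)
w4 = Gw3 = (1860, 280, 864)
The requested component of w4 is 864.

864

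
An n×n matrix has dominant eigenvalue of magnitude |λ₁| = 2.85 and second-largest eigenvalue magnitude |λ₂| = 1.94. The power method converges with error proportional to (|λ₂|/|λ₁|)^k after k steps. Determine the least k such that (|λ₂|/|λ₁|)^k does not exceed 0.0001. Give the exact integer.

|λ₂/λ₁| = 1.94/2.85 = 0.68070
Need k ≥ ln(0.0001) / ln(0.68070) = -9.2103 / -0.3846 ≈ 23.946
Smallest integer k satisfying the bound: 24

24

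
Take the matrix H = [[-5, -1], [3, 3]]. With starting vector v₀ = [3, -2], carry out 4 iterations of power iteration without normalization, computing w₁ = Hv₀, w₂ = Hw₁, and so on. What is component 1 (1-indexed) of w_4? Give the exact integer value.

1304

w1 = Hv₀ = ((-5)·3 + (-1)·(-2); 3·3 + 3·(-2)) = (-13, 3)
w2 = Hw1 = ((-5)·(-13) + (-1)·3; 3·(-13) + 3·3) = (62, -30)
w3 = Hw2 = (-280, 96)
w4 = Hw3 = (1304, -552)
The requested component of w4 is 1304.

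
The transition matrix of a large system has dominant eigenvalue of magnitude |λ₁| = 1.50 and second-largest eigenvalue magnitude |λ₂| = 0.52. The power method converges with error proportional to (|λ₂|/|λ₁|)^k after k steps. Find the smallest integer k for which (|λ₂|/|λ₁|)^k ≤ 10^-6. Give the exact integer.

|λ₂/λ₁| = 0.52/1.50 = 0.34667
Need k ≥ ln(10^-6) / ln(0.34667) = -13.8155 / -1.0594 ≈ 13.041
Smallest integer k satisfying the bound: 14

14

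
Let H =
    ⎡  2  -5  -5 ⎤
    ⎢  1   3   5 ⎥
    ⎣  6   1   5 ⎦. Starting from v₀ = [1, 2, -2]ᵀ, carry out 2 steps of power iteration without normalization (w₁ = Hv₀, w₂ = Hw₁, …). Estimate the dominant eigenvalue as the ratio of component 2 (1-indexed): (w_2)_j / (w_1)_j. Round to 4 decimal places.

w1 = Hv₀ = (2, -3, -2)
w2 = Hw1 = (29, -17, -1)
Ratio at component: -17 / -3 = 5.6667

5.6667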